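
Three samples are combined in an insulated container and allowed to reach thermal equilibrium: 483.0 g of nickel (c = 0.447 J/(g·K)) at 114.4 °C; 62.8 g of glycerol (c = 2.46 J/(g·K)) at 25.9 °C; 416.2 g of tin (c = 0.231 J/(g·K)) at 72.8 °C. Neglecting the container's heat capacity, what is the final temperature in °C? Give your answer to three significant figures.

Σ mᵢcᵢ(T − Tᵢ) = 0  ⇒  T = Σ mᵢcᵢTᵢ / Σ mᵢcᵢ
Σ mᵢcᵢ = 483.0×0.447 + 62.8×2.46 + 416.2×0.231 = 466.5312
Σ mᵢcᵢTᵢ = 215.901×114.4 + 154.488×25.9 + 96.1422×72.8 = 35699
T = 35699 / 466.5312 = 76.52 °C

T_f = 76.5 °C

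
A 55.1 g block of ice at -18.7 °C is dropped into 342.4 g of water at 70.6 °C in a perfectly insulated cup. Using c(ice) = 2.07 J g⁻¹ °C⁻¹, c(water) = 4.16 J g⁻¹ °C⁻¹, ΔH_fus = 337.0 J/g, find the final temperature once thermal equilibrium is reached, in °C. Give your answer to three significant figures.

T_f = 48.3 °C

Heat to bring ice to 0 °C and melt it: q₁ = 55.1×2.07×18.7 + 55.1×337.0 = 20702 J
Heat the water can supply cooling to 0 °C: 342.4×4.16×70.6 = 100562 J > q₁, so all ice melts.
Energy balance: 342.4×4.16×(70.6 − T) = 20702 + 55.1×4.16×(T − 0)
1424.384(70.6 − T) = 20702 + 229.216 T
100562 − 20702 = 1653.600 T
T = 79860 / 1653.600 = 48.29 °C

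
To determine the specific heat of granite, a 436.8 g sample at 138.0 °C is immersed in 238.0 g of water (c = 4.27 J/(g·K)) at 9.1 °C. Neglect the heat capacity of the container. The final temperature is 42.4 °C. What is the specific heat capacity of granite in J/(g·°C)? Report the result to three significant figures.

c = 0.810 J/(g·°C)

q_gained = (238.0 × 4.27) × (42.4 − 9.1) = 33840 J
q_lost = 436.8 × c × (138.0 − 42.4) = 41758.08 c
Set equal: c = 33840 / 41758.08 = 0.810 J/(g·°C)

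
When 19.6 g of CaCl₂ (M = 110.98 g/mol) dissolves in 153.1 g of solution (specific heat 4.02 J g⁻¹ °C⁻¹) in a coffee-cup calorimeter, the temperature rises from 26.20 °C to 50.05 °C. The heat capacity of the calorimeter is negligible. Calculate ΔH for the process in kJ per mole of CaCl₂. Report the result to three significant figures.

|ΔT| = |50.05 − 26.20| = 23.85 °C
|q_surr| = (153.1 × 4.02) × 23.85 = 615.462 × 23.85 = 14680 J
n(CaCl₂) = 19.6 / 110.98 = 0.1766 mol
Temperature rose, so q_rxn = −|q_surr| = -14.68 kJ
ΔH = q_rxn / n = -83.13 kJ/mol

ΔH = -83.1 kJ/mol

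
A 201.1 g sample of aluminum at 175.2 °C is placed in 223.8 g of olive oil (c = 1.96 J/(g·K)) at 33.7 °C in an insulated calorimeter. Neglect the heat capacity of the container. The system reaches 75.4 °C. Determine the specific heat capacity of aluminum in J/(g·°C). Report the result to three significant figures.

c = 0.911 J/(g·°C)

q_gained = (223.8 × 1.96) × (75.4 − 33.7) = 18290 J
q_lost = 201.1 × c × (175.2 − 75.4) = 20069.78 c
Set equal: c = 18290 / 20069.78 = 0.911 J/(g·°C)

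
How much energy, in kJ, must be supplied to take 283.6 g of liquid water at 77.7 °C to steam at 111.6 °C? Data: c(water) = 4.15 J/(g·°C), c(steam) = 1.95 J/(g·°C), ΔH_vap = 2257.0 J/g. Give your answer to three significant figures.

q1 (heat water 77.7→100.0 °C): 283.6 × 4.15 × 22.3 = 26246 J
q2 (vaporize at 100 °C): 283.6 × 2257.0 = 640085 J
q3 (heat steam 100.0→111.6 °C): 283.6 × 1.95 × 11.6 = 6415 J
Total: 26246 + 640085 + 6415 = 672746 J = 673 kJ

q = 673 kJ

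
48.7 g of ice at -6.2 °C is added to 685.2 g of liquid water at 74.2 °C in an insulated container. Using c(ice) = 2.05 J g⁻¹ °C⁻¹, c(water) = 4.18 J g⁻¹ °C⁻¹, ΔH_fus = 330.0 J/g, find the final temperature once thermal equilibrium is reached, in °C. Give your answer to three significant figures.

T_f = 63.8 °C

Heat to bring ice to 0 °C and melt it: q₁ = 48.7×2.05×6.2 + 48.7×330.0 = 16690 J
Heat the water can supply cooling to 0 °C: 685.2×4.18×74.2 = 212519 J > q₁, so all ice melts.
Energy balance: 685.2×4.18×(74.2 − T) = 16690 + 48.7×4.18×(T − 0)
2864.136(74.2 − T) = 16690 + 203.566 T
212519 − 16690 = 3067.702 T
T = 195829 / 3067.702 = 63.84 °C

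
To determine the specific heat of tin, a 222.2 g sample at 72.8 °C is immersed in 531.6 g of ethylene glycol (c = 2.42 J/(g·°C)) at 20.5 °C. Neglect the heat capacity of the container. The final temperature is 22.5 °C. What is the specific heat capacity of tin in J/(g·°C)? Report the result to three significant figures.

c = 0.230 J/(g·°C)

q_gained = (531.6 × 2.42) × (22.5 − 20.5) = 2573 J
q_lost = 222.2 × c × (72.8 − 22.5) = 11176.66 c
Set equal: c = 2573 / 11176.66 = 0.230 J/(g·°C)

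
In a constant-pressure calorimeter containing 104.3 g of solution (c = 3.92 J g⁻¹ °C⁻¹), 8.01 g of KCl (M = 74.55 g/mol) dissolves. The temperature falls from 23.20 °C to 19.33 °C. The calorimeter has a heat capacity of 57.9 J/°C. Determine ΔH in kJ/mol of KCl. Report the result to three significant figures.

ΔH = 16.8 kJ/mol

|ΔT| = |19.33 − 23.20| = 3.87 °C
|q_surr| = (104.3 × 3.92 + 57.9) × 3.87 = 466.756 × 3.87 = 1806 J
n(KCl) = 8.01 / 74.55 = 0.1074 mol
Temperature fell, so q_rxn = +|q_surr| = 1.806 kJ
ΔH = q_rxn / n = 16.82 kJ/mol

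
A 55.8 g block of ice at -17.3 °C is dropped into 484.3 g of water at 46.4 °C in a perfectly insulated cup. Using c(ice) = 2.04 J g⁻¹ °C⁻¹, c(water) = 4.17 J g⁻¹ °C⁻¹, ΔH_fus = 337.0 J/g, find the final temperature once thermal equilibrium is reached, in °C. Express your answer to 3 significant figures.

T_f = 32.4 °C

Heat to bring ice to 0 °C and melt it: q₁ = 55.8×2.04×17.3 + 55.8×337.0 = 20774 J
Heat the water can supply cooling to 0 °C: 484.3×4.17×46.4 = 93706.2 J > q₁, so all ice melts.
Energy balance: 484.3×4.17×(46.4 − T) = 20774 + 55.8×4.17×(T − 0)
2019.531(46.4 − T) = 20774 + 232.686 T
93706.2 − 20774 = 2252.217 T
T = 72932.2 / 2252.217 = 32.38 °C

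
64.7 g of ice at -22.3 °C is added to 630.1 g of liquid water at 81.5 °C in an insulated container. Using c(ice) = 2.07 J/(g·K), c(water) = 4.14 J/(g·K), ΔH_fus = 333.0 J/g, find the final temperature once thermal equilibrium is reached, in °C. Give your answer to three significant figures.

Heat to bring ice to 0 °C and melt it: q₁ = 64.7×2.07×22.3 + 64.7×333.0 = 24532 J
Heat the water can supply cooling to 0 °C: 630.1×4.14×81.5 = 212602 J > q₁, so all ice melts.
Energy balance: 630.1×4.14×(81.5 − T) = 24532 + 64.7×4.14×(T − 0)
2608.614(81.5 − T) = 24532 + 267.858 T
212602 − 24532 = 2876.472 T
T = 188070 / 2876.472 = 65.38 °C

T_f = 65.4 °C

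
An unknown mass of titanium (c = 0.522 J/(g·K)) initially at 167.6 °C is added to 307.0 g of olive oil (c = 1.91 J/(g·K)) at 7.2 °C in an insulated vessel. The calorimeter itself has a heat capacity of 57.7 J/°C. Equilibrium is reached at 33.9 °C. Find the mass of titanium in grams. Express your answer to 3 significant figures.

m = 246 g

q_gained = (307.0 × 1.91 + 57.7) × (33.9 − 7.2) = 17200 J
q_lost = m × 0.522 × (167.6 − 33.9) = 69.7914 m
m = 17200 / 69.7914 = 246 g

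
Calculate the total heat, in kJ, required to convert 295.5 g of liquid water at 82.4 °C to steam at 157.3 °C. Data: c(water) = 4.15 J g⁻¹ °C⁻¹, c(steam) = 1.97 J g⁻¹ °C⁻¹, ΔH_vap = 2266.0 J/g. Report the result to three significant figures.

q = 725 kJ

q1 (heat water 82.4→100.0 °C): 295.5 × 4.15 × 17.6 = 21583 J
q2 (vaporize at 100 °C): 295.5 × 2266.0 = 669603 J
q3 (heat steam 100.0→157.3 °C): 295.5 × 1.97 × 57.3 = 33356 J
Total: 21583 + 669603 + 33356 = 724542 J = 725 kJ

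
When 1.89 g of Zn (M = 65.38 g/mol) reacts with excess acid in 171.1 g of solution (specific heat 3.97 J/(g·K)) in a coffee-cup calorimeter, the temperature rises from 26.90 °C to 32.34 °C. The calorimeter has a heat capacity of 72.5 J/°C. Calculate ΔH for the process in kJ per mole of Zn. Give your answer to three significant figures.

|ΔT| = |32.34 − 26.90| = 5.44 °C
|q_surr| = (171.1 × 3.97 + 72.5) × 5.44 = 751.767 × 5.44 = 4090 J
n(Zn) = 1.89 / 65.38 = 0.02891 mol
Temperature rose, so q_rxn = −|q_surr| = -4.090 kJ
ΔH = q_rxn / n = -141.47 kJ/mol

ΔH = -141 kJ/mol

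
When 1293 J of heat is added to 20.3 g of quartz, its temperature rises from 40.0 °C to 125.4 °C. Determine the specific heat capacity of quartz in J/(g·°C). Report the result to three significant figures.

c = q / (m ΔT) = 1293 / (20.3 × 85.4)
c = 1293 / 1733.62 = 0.746 J/(g·°C)

c = 0.746 J/(g·°C)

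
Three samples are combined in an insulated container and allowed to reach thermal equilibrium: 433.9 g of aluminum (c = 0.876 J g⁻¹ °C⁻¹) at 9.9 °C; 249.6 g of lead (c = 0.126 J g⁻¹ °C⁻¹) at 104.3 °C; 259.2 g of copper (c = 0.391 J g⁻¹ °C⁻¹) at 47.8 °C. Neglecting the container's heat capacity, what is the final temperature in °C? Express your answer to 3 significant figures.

Σ mᵢcᵢ(T − Tᵢ) = 0  ⇒  T = Σ mᵢcᵢTᵢ / Σ mᵢcᵢ
Σ mᵢcᵢ = 433.9×0.876 + 249.6×0.126 + 259.2×0.391 = 512.8932
Σ mᵢcᵢTᵢ = 380.0964×9.9 + 31.4496×104.3 + 101.3472×47.8 = 11888
T = 11888 / 512.8932 = 23.18 °C

T_f = 23.2 °C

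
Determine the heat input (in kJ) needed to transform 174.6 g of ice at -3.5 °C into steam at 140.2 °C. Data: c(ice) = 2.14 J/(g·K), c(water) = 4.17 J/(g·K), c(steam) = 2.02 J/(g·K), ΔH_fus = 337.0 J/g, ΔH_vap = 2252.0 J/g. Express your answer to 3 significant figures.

q1 (heat ice -3.5→0.0 °C): 174.6 × 2.14 × 3.5 = 1308 J
q2 (melt at 0 °C): 174.6 × 337.0 = 58840 J
q3 (heat water 0.0→100.0 °C): 174.6 × 4.17 × 100.0 = 72808 J
q4 (vaporize at 100 °C): 174.6 × 2252.0 = 393199 J
q5 (heat steam 100.0→140.2 °C): 174.6 × 2.02 × 40.2 = 14178 J
Total: 1308 + 58840 + 72808 + 393199 + 14178 = 540333 J = 540 kJ

q = 540 kJ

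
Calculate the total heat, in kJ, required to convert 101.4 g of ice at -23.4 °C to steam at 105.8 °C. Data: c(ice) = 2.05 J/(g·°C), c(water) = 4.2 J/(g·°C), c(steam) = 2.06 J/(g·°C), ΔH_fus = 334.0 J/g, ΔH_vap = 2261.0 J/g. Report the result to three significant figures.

q = 312 kJ

q1 (heat ice -23.4→0.0 °C): 101.4 × 2.05 × 23.4 = 4864 J
q2 (melt at 0 °C): 101.4 × 334.0 = 33868 J
q3 (heat water 0.0→100.0 °C): 101.4 × 4.2 × 100.0 = 42588 J
q4 (vaporize at 100 °C): 101.4 × 2261.0 = 229265 J
q5 (heat steam 100.0→105.8 °C): 101.4 × 2.06 × 5.8 = 1212 J
Total: 4864 + 33868 + 42588 + 229265 + 1212 = 311797 J = 312 kJ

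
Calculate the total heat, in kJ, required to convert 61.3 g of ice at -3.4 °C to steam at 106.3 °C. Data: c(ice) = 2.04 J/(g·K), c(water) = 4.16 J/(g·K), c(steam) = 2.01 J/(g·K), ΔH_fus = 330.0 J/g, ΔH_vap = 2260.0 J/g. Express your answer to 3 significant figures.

q = 185 kJ

q1 (heat ice -3.4→0.0 °C): 61.3 × 2.04 × 3.4 = 425 J
q2 (melt at 0 °C): 61.3 × 330.0 = 20229 J
q3 (heat water 0.0→100.0 °C): 61.3 × 4.16 × 100.0 = 25501 J
q4 (vaporize at 100 °C): 61.3 × 2260.0 = 138538 J
q5 (heat steam 100.0→106.3 °C): 61.3 × 2.01 × 6.3 = 776 J
Total: 425 + 20229 + 25501 + 138538 + 776 = 185469 J = 185 kJ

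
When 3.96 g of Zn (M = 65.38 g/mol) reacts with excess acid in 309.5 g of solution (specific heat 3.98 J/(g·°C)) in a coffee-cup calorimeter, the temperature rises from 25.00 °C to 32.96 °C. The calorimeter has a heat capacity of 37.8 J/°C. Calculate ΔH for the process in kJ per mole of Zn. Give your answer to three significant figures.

ΔH = -167 kJ/mol

|ΔT| = |32.96 − 25.00| = 7.96 °C
|q_surr| = (309.5 × 3.98 + 37.8) × 7.96 = 1269.61 × 7.96 = 10110 J
n(Zn) = 3.96 / 65.38 = 0.06057 mol
Temperature rose, so q_rxn = −|q_surr| = -10.11 kJ
ΔH = q_rxn / n = -166.9 kJ/mol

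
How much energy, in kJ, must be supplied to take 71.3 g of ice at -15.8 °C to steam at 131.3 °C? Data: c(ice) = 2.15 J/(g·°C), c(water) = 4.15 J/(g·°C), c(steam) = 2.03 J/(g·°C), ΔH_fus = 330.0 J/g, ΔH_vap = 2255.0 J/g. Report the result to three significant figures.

q = 221 kJ

q1 (heat ice -15.8→0.0 °C): 71.3 × 2.15 × 15.8 = 2422 J
q2 (melt at 0 °C): 71.3 × 330.0 = 23529 J
q3 (heat water 0.0→100.0 °C): 71.3 × 4.15 × 100.0 = 29590 J
q4 (vaporize at 100 °C): 71.3 × 2255.0 = 160782 J
q5 (heat steam 100.0→131.3 °C): 71.3 × 2.03 × 31.3 = 4530 J
Total: 2422 + 23529 + 29590 + 160782 + 4530 = 220853 J = 221 kJ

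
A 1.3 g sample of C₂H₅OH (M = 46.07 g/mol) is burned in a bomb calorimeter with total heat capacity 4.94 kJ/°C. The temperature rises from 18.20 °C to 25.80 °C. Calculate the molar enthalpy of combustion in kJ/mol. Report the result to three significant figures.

ΔT = 25.80 − 18.20 = 7.60 °C
q_cal = C_cal × ΔT = 4.94 × 7.60 = 37.544 kJ
n = 1.3 / 46.07 = 0.02822 mol
q_rxn = −q_cal = -37.544 kJ
ΔH = -37.544 / 0.02822 = -1330 kJ/mol

ΔH = -1330 kJ/mol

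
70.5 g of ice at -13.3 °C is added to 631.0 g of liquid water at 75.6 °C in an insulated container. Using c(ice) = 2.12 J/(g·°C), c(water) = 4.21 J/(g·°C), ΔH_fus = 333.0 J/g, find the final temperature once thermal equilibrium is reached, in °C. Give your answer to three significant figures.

T_f = 59.4 °C

Heat to bring ice to 0 °C and melt it: q₁ = 70.5×2.12×13.3 + 70.5×333.0 = 25464 J
Heat the water can supply cooling to 0 °C: 631.0×4.21×75.6 = 200832 J > q₁, so all ice melts.
Energy balance: 631.0×4.21×(75.6 − T) = 25464 + 70.5×4.21×(T − 0)
2656.51(75.6 − T) = 25464 + 296.805 T
200832 − 25464 = 2953.315 T
T = 175368 / 2953.315 = 59.38 °C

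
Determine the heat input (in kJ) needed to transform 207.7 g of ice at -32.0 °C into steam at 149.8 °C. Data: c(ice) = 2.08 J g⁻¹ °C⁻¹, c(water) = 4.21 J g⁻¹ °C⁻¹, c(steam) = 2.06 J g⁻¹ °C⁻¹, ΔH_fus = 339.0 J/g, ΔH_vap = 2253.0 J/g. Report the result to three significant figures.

q = 661 kJ

q1 (heat ice -32.0→0.0 °C): 207.7 × 2.08 × 32.0 = 13825 J
q2 (melt at 0 °C): 207.7 × 339.0 = 70410 J
q3 (heat water 0.0→100.0 °C): 207.7 × 4.21 × 100.0 = 87442 J
q4 (vaporize at 100 °C): 207.7 × 2253.0 = 467948 J
q5 (heat steam 100.0→149.8 °C): 207.7 × 2.06 × 49.8 = 21308 J
Total: 13825 + 70410 + 87442 + 467948 + 21308 = 660933 J = 661 kJ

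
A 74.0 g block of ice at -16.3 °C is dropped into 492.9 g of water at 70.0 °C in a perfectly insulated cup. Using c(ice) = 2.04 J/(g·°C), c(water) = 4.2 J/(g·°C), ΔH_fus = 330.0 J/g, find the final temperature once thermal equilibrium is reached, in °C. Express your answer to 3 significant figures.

Heat to bring ice to 0 °C and melt it: q₁ = 74.0×2.04×16.3 + 74.0×330.0 = 26881 J
Heat the water can supply cooling to 0 °C: 492.9×4.2×70.0 = 144913 J > q₁, so all ice melts.
Energy balance: 492.9×4.2×(70.0 − T) = 26881 + 74.0×4.2×(T − 0)
2070.18(70.0 − T) = 26881 + 310.8 T
144913 − 26881 = 2380.98 T
T = 118032 / 2380.98 = 49.57 °C

T_f = 49.6 °C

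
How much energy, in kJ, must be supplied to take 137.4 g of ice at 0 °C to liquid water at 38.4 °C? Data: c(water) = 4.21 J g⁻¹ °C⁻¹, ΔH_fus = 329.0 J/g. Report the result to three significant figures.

q1 (melt at 0 °C): 137.4 × 329.0 = 45205 J
q2 (heat water 0.0→38.4 °C): 137.4 × 4.21 × 38.4 = 22213 J
Total: 45205 + 22213 = 67418 J = 67.4 kJ

q = 67.4 kJ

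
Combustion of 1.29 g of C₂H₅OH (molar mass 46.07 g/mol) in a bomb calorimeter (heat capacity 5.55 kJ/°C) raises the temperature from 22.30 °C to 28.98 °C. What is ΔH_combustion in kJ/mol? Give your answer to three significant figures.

ΔT = 28.98 − 22.30 = 6.68 °C
q_cal = C_cal × ΔT = 5.55 × 6.68 = 37.074 kJ
n = 1.29 / 46.07 = 0.02800 mol
q_rxn = −q_cal = -37.074 kJ
ΔH = -37.074 / 0.02800 = -1324 kJ/mol

ΔH = -1320 kJ/mol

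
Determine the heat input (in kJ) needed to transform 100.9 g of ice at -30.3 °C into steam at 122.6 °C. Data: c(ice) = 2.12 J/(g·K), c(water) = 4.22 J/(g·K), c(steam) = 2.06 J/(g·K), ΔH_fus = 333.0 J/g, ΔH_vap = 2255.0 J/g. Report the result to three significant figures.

q1 (heat ice -30.3→0.0 °C): 100.9 × 2.12 × 30.3 = 6481 J
q2 (melt at 0 °C): 100.9 × 333.0 = 33600 J
q3 (heat water 0.0→100.0 °C): 100.9 × 4.22 × 100.0 = 42580 J
q4 (vaporize at 100 °C): 100.9 × 2255.0 = 227530 J
q5 (heat steam 100.0→122.6 °C): 100.9 × 2.06 × 22.6 = 4698 J
Total: 6481 + 33600 + 42580 + 227530 + 4698 = 314889 J = 315 kJ

q = 315 kJ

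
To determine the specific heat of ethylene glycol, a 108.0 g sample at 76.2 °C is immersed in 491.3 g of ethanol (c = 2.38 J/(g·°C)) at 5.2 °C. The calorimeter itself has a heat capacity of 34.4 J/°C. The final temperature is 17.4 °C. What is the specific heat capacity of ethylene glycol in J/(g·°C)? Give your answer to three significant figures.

q_gained = (491.3 × 2.38 + 34.4) × (17.4 − 5.2) = 14690 J
q_lost = 108.0 × c × (76.2 − 17.4) = 6350.4 c
Set equal: c = 14690 / 6350.4 = 2.31 J/(g·°C)

c = 2.31 J/(g·°C)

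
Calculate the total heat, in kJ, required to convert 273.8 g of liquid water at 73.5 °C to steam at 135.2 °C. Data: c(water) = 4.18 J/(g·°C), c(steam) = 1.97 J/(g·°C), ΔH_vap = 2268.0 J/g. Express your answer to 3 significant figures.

q = 670 kJ

q1 (heat water 73.5→100.0 °C): 273.8 × 4.18 × 26.5 = 30329 J
q2 (vaporize at 100 °C): 273.8 × 2268.0 = 620978 J
q3 (heat steam 100.0→135.2 °C): 273.8 × 1.97 × 35.2 = 18986 J
Total: 30329 + 620978 + 18986 = 670293 J = 670 kJ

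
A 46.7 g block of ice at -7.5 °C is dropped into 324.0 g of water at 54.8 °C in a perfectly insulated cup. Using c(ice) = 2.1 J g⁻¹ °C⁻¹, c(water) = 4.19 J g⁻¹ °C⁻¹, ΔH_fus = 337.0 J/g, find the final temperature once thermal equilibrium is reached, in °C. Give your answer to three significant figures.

Heat to bring ice to 0 °C and melt it: q₁ = 46.7×2.1×7.5 + 46.7×337.0 = 16473 J
Heat the water can supply cooling to 0 °C: 324.0×4.19×54.8 = 74394.3 J > q₁, so all ice melts.
Energy balance: 324.0×4.19×(54.8 − T) = 16473 + 46.7×4.19×(T − 0)
1357.56(54.8 − T) = 16473 + 195.673 T
74394.3 − 16473 = 1553.233 T
T = 57921.3 / 1553.233 = 37.29 °C

T_f = 37.3 °C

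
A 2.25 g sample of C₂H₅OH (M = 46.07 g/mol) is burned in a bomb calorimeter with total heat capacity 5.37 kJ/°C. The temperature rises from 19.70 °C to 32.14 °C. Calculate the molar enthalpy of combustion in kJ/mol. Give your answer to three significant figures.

ΔH = -1370 kJ/mol

ΔT = 32.14 − 19.70 = 12.44 °C
q_cal = C_cal × ΔT = 5.37 × 12.44 = 66.8028 kJ
n = 2.25 / 46.07 = 0.04884 mol
q_rxn = −q_cal = -66.8028 kJ
ΔH = -66.8028 / 0.04884 = -1368 kJ/mol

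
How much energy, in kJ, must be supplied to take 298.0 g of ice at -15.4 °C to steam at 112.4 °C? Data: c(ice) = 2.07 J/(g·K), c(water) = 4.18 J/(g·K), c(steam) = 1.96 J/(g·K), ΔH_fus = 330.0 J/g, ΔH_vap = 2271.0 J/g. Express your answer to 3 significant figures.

q1 (heat ice -15.4→0.0 °C): 298.0 × 2.07 × 15.4 = 9500 J
q2 (melt at 0 °C): 298.0 × 330.0 = 98340 J
q3 (heat water 0.0→100.0 °C): 298.0 × 4.18 × 100.0 = 124564 J
q4 (vaporize at 100 °C): 298.0 × 2271.0 = 676758 J
q5 (heat steam 100.0→112.4 °C): 298.0 × 1.96 × 12.4 = 7243 J
Total: 9500 + 98340 + 124564 + 676758 + 7243 = 916405 J = 916 kJ

q = 916 kJ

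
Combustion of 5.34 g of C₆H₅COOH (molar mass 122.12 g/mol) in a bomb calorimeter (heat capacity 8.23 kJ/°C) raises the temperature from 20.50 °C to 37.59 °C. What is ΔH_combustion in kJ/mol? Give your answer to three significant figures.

ΔH = -3220 kJ/mol

ΔT = 37.59 − 20.50 = 17.09 °C
q_cal = C_cal × ΔT = 8.23 × 17.09 = 140.6507 kJ
n = 5.34 / 122.12 = 0.04373 mol
q_rxn = −q_cal = -140.6507 kJ
ΔH = -140.6507 / 0.04373 = -3216 kJ/mol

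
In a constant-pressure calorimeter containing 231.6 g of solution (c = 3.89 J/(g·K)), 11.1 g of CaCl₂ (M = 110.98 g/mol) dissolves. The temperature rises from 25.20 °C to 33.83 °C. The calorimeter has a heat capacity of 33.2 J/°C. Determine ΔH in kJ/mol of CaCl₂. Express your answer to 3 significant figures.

ΔH = -80.6 kJ/mol

|ΔT| = |33.83 − 25.20| = 8.63 °C
|q_surr| = (231.6 × 3.89 + 33.2) × 8.63 = 934.124 × 8.63 = 8061 J
n(CaCl₂) = 11.1 / 110.98 = 0.1000 mol
Temperature rose, so q_rxn = −|q_surr| = -8.061 kJ
ΔH = q_rxn / n = -80.61 kJ/mol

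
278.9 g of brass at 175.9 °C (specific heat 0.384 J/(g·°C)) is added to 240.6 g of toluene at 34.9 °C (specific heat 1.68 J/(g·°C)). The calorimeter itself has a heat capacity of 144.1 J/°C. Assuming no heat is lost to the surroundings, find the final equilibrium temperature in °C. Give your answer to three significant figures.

Heat lost by brass = heat gained by toluene + calorimeter.
(278.9)(0.384)(175.9 − T) = [(240.6)(1.68) + 144.1](T − 34.9)
107.0976 (175.9 − T) = 548.308 (T − 34.9)
18838 − 107.0976 T = 548.308 T − 19136
37974 = 655.4056 T
T = 57.94 °C

T_f = 57.9 °C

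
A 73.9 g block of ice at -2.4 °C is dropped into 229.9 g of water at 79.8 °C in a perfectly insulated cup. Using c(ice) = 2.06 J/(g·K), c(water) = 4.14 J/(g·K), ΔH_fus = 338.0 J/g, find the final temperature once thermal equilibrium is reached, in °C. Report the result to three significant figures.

Heat to bring ice to 0 °C and melt it: q₁ = 73.9×2.06×2.4 + 73.9×338.0 = 25344 J
Heat the water can supply cooling to 0 °C: 229.9×4.14×79.8 = 75952.5 J > q₁, so all ice melts.
Energy balance: 229.9×4.14×(79.8 − T) = 25344 + 73.9×4.14×(T − 0)
951.786(79.8 − T) = 25344 + 305.946 T
75952.5 − 25344 = 1257.732 T
T = 50608.5 / 1257.732 = 40.24 °C

T_f = 40.2 °C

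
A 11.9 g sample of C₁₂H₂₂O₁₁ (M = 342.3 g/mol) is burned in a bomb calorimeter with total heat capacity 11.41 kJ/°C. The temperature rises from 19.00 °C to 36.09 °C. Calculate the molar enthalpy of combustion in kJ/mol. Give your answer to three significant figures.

ΔH = -5610 kJ/mol

ΔT = 36.09 − 19.00 = 17.09 °C
q_cal = C_cal × ΔT = 11.41 × 17.09 = 194.9969 kJ
n = 11.9 / 342.3 = 0.03476 mol
q_rxn = −q_cal = -194.9969 kJ
ΔH = -194.9969 / 0.03476 = -5610 kJ/mol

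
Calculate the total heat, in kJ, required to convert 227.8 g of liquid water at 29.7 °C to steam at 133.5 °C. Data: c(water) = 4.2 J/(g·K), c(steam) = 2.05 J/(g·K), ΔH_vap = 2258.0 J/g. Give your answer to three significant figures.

q = 597 kJ

q1 (heat water 29.7→100.0 °C): 227.8 × 4.2 × 70.3 = 67260 J
q2 (vaporize at 100 °C): 227.8 × 2258.0 = 514372 J
q3 (heat steam 100.0→133.5 °C): 227.8 × 2.05 × 33.5 = 15644 J
Total: 67260 + 514372 + 15644 = 597276 J = 597 kJ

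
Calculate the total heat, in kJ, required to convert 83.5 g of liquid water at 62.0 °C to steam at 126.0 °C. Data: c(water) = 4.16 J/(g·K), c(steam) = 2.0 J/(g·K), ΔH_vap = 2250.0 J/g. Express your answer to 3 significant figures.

q = 205 kJ

q1 (heat water 62.0→100.0 °C): 83.5 × 4.16 × 38.0 = 13200 J
q2 (vaporize at 100 °C): 83.5 × 2250.0 = 187875 J
q3 (heat steam 100.0→126.0 °C): 83.5 × 2.0 × 26.0 = 4342 J
Total: 13200 + 187875 + 4342 = 205417 J = 205 kJ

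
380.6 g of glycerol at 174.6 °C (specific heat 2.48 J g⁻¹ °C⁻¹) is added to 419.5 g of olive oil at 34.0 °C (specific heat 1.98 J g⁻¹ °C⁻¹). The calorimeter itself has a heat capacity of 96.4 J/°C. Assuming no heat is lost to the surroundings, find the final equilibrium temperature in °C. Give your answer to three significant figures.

T_f = 105 °C

Heat lost by glycerol = heat gained by olive oil + calorimeter.
(380.6)(2.48)(174.6 − T) = [(419.5)(1.98) + 96.4](T − 34.0)
943.888 (174.6 − T) = 927.01 (T − 34.0)
164800 − 943.888 T = 927.01 T − 31518
196318 = 1870.898 T
T = 104.9 °C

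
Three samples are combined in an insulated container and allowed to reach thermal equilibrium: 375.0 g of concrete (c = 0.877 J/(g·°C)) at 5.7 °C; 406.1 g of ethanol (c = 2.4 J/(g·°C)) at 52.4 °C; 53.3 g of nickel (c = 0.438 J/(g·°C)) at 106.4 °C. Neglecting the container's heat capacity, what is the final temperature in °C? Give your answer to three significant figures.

Σ mᵢcᵢ(T − Tᵢ) = 0  ⇒  T = Σ mᵢcᵢTᵢ / Σ mᵢcᵢ
Σ mᵢcᵢ = 375.0×0.877 + 406.1×2.4 + 53.3×0.438 = 1326.8604
Σ mᵢcᵢTᵢ = 328.875×5.7 + 974.64×52.4 + 23.3454×106.4 = 55430
T = 55430 / 1326.8604 = 41.78 °C

T_f = 41.8 °C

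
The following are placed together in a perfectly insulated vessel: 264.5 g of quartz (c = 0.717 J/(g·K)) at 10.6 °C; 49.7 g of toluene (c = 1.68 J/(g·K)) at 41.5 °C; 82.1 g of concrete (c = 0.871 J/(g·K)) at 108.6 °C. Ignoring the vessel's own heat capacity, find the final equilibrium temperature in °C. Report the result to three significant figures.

T_f = 38.4 °C

Σ mᵢcᵢ(T − Tᵢ) = 0  ⇒  T = Σ mᵢcᵢTᵢ / Σ mᵢcᵢ
Σ mᵢcᵢ = 264.5×0.717 + 49.7×1.68 + 82.1×0.871 = 344.6516
Σ mᵢcᵢTᵢ = 189.6465×10.6 + 83.496×41.5 + 71.5091×108.6 = 13241
T = 13241 / 344.6516 = 38.42 °C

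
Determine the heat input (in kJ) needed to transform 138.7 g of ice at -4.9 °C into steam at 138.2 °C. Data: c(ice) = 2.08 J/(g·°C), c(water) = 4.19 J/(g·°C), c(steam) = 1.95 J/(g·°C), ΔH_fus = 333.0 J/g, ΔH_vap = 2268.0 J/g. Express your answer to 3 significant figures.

q = 431 kJ

q1 (heat ice -4.9→0.0 °C): 138.7 × 2.08 × 4.9 = 1414 J
q2 (melt at 0 °C): 138.7 × 333.0 = 46187 J
q3 (heat water 0.0→100.0 °C): 138.7 × 4.19 × 100.0 = 58115 J
q4 (vaporize at 100 °C): 138.7 × 2268.0 = 314572 J
q5 (heat steam 100.0→138.2 °C): 138.7 × 1.95 × 38.2 = 10332 J
Total: 1414 + 46187 + 58115 + 314572 + 10332 = 430620 J = 431 kJ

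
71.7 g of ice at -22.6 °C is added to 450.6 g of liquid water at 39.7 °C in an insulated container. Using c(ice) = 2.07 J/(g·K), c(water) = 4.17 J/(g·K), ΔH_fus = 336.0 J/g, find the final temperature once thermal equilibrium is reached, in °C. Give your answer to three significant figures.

T_f = 21.6 °C

Heat to bring ice to 0 °C and melt it: q₁ = 71.7×2.07×22.6 + 71.7×336.0 = 27445 J
Heat the water can supply cooling to 0 °C: 450.6×4.17×39.7 = 74596.4 J > q₁, so all ice melts.
Energy balance: 450.6×4.17×(39.7 − T) = 27445 + 71.7×4.17×(T − 0)
1879.002(39.7 − T) = 27445 + 298.989 T
74596.4 − 27445 = 2177.991 T
T = 47151.4 / 2177.991 = 21.649 °C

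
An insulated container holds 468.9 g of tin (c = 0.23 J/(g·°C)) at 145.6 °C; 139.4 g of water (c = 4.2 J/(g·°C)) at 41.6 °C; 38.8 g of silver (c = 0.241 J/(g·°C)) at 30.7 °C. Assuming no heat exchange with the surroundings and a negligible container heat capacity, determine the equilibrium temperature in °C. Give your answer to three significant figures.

T_f = 57.4 °C

Σ mᵢcᵢ(T − Tᵢ) = 0  ⇒  T = Σ mᵢcᵢTᵢ / Σ mᵢcᵢ
Σ mᵢcᵢ = 468.9×0.23 + 139.4×4.2 + 38.8×0.241 = 702.6778
Σ mᵢcᵢTᵢ = 107.847×145.6 + 585.48×41.6 + 9.3508×30.7 = 40346
T = 40346 / 702.6778 = 57.42 °C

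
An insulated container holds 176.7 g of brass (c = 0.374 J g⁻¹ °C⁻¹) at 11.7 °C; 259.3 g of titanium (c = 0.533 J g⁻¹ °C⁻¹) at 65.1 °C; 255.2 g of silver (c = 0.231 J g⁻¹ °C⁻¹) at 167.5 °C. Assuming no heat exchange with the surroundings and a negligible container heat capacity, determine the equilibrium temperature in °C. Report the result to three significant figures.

T_f = 74.6 °C

Σ mᵢcᵢ(T − Tᵢ) = 0  ⇒  T = Σ mᵢcᵢTᵢ / Σ mᵢcᵢ
Σ mᵢcᵢ = 176.7×0.374 + 259.3×0.533 + 255.2×0.231 = 263.2439
Σ mᵢcᵢTᵢ = 66.0858×11.7 + 138.2069×65.1 + 58.9512×167.5 = 19645
T = 19645 / 263.2439 = 74.63 °C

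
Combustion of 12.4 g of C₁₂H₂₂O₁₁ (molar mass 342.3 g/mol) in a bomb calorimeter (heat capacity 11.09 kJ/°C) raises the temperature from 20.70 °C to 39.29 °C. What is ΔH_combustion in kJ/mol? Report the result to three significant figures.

ΔH = -5690 kJ/mol

ΔT = 39.29 − 20.70 = 18.59 °C
q_cal = C_cal × ΔT = 11.09 × 18.59 = 206.1631 kJ
n = 12.4 / 342.3 = 0.03623 mol
q_rxn = −q_cal = -206.1631 kJ
ΔH = -206.1631 / 0.03623 = -5690 kJ/mol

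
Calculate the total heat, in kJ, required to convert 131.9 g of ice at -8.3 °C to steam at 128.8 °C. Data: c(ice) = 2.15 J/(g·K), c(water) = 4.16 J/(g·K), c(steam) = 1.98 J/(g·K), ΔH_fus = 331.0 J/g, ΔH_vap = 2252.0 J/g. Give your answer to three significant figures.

q = 405 kJ

q1 (heat ice -8.3→0.0 °C): 131.9 × 2.15 × 8.3 = 2354 J
q2 (melt at 0 °C): 131.9 × 331.0 = 43659 J
q3 (heat water 0.0→100.0 °C): 131.9 × 4.16 × 100.0 = 54870 J
q4 (vaporize at 100 °C): 131.9 × 2252.0 = 297039 J
q5 (heat steam 100.0→128.8 °C): 131.9 × 1.98 × 28.8 = 7521 J
Total: 2354 + 43659 + 54870 + 297039 + 7521 = 405443 J = 405 kJ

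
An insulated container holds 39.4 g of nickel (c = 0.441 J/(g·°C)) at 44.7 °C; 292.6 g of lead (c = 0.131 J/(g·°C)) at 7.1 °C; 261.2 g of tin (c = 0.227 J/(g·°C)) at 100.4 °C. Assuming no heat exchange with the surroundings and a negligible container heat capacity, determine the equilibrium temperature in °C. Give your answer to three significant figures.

Σ mᵢcᵢ(T − Tᵢ) = 0  ⇒  T = Σ mᵢcᵢTᵢ / Σ mᵢcᵢ
Σ mᵢcᵢ = 39.4×0.441 + 292.6×0.131 + 261.2×0.227 = 114.9984
Σ mᵢcᵢTᵢ = 17.3754×44.7 + 38.3306×7.1 + 59.2924×100.4 = 7001.8
T = 7001.8 / 114.9984 = 60.89 °C

T_f = 60.9 °C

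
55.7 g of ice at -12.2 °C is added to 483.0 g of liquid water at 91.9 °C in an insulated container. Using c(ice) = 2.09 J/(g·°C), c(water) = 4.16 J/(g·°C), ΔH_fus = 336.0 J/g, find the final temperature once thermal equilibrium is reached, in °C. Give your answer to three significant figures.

Heat to bring ice to 0 °C and melt it: q₁ = 55.7×2.09×12.2 + 55.7×336.0 = 20135 J
Heat the water can supply cooling to 0 °C: 483.0×4.16×91.9 = 184653 J > q₁, so all ice melts.
Energy balance: 483.0×4.16×(91.9 − T) = 20135 + 55.7×4.16×(T − 0)
2009.28(91.9 − T) = 20135 + 231.712 T
184653 − 20135 = 2240.992 T
T = 164518 / 2240.992 = 73.41 °C

T_f = 73.4 °C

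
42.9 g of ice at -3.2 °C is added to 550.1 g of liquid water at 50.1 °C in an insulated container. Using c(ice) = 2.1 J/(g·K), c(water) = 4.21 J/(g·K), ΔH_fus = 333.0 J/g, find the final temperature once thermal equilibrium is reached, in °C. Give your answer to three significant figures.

T_f = 40.6 °C

Heat to bring ice to 0 °C and melt it: q₁ = 42.9×2.1×3.2 + 42.9×333.0 = 14574 J
Heat the water can supply cooling to 0 °C: 550.1×4.21×50.1 = 116028 J > q₁, so all ice melts.
Energy balance: 550.1×4.21×(50.1 − T) = 14574 + 42.9×4.21×(T − 0)
2315.921(50.1 − T) = 14574 + 180.609 T
116028 − 14574 = 2496.530 T
T = 101454 / 2496.530 = 40.64 °C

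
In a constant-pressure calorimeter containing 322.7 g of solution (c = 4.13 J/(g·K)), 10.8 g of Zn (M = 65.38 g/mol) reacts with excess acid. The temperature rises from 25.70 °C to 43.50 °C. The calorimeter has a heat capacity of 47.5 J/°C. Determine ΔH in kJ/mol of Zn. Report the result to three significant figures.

ΔH = -149 kJ/mol

|ΔT| = |43.50 − 25.70| = 17.80 °C
|q_surr| = (322.7 × 4.13 + 47.5) × 17.80 = 1380.251 × 17.80 = 24570 J
n(Zn) = 10.8 / 65.38 = 0.1652 mol
Temperature rose, so q_rxn = −|q_surr| = -24.57 kJ
ΔH = q_rxn / n = -148.7 kJ/mol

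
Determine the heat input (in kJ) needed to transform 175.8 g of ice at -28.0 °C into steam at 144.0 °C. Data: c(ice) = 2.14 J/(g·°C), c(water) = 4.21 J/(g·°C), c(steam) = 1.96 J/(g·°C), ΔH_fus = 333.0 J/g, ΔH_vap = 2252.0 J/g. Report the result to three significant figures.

q1 (heat ice -28.0→0.0 °C): 175.8 × 2.14 × 28.0 = 10534 J
q2 (melt at 0 °C): 175.8 × 333.0 = 58541 J
q3 (heat water 0.0→100.0 °C): 175.8 × 4.21 × 100.0 = 74012 J
q4 (vaporize at 100 °C): 175.8 × 2252.0 = 395902 J
q5 (heat steam 100.0→144.0 °C): 175.8 × 1.96 × 44.0 = 15161 J
Total: 10534 + 58541 + 74012 + 395902 + 15161 = 554150 J = 554 kJ

q = 554 kJ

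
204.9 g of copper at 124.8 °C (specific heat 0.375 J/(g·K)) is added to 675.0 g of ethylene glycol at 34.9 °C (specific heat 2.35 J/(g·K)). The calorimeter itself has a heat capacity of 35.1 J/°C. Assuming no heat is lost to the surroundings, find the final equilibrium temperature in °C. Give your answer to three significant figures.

T_f = 39.0 °C

Heat lost by copper = heat gained by ethylene glycol + calorimeter.
(204.9)(0.375)(124.8 − T) = [(675.0)(2.35) + 35.1](T − 34.9)
76.8375 (124.8 − T) = 1621.35 (T − 34.9)
9589.3 − 76.8375 T = 1621.35 T − 56585
66174.3 = 1698.1875 T
T = 38.97 °C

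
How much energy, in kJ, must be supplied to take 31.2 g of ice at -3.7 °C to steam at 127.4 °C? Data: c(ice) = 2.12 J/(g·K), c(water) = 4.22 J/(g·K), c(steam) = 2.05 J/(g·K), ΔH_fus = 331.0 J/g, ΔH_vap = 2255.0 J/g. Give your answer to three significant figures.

q1 (heat ice -3.7→0.0 °C): 31.2 × 2.12 × 3.7 = 245 J
q2 (melt at 0 °C): 31.2 × 331.0 = 10327 J
q3 (heat water 0.0→100.0 °C): 31.2 × 4.22 × 100.0 = 13166 J
q4 (vaporize at 100 °C): 31.2 × 2255.0 = 70356 J
q5 (heat steam 100.0→127.4 °C): 31.2 × 2.05 × 27.4 = 1753 J
Total: 245 + 10327 + 13166 + 70356 + 1753 = 95847 J = 95.8 kJ

q = 95.8 kJ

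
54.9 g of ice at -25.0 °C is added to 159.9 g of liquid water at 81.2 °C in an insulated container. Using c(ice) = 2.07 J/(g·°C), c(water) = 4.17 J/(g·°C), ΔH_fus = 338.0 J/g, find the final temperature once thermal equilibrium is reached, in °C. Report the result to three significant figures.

Heat to bring ice to 0 °C and melt it: q₁ = 54.9×2.07×25.0 + 54.9×338.0 = 21397 J
Heat the water can supply cooling to 0 °C: 159.9×4.17×81.2 = 54142.8 J > q₁, so all ice melts.
Energy balance: 159.9×4.17×(81.2 − T) = 21397 + 54.9×4.17×(T − 0)
666.783(81.2 − T) = 21397 + 228.933 T
54142.8 − 21397 = 895.716 T
T = 32745.8 / 895.716 = 36.56 °C

T_f = 36.6 °C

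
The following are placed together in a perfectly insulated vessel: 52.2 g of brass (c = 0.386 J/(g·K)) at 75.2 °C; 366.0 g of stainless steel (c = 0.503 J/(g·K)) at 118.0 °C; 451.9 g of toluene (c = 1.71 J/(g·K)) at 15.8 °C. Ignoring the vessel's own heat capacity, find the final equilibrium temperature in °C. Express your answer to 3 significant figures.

T_f = 36.3 °C

Σ mᵢcᵢ(T − Tᵢ) = 0  ⇒  T = Σ mᵢcᵢTᵢ / Σ mᵢcᵢ
Σ mᵢcᵢ = 52.2×0.386 + 366.0×0.503 + 451.9×1.71 = 976.9962
Σ mᵢcᵢTᵢ = 20.1492×75.2 + 184.098×118.0 + 772.749×15.8 = 35448
T = 35448 / 976.9962 = 36.28 °C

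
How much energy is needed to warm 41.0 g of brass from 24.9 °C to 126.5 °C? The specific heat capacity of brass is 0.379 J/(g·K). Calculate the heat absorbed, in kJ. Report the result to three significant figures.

q = 1.58 kJ

q = m c ΔT = 41.0 × 0.379 × (126.5 − 24.9)
q = 41.0 × 0.379 × 101.6 = 1579 J = 1.58 kJ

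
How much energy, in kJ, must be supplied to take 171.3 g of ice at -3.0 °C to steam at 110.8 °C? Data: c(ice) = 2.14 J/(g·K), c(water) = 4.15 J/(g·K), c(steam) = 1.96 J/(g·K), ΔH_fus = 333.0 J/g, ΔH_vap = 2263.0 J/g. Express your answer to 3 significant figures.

q1 (heat ice -3.0→0.0 °C): 171.3 × 2.14 × 3.0 = 1100 J
q2 (melt at 0 °C): 171.3 × 333.0 = 57043 J
q3 (heat water 0.0→100.0 °C): 171.3 × 4.15 × 100.0 = 71090 J
q4 (vaporize at 100 °C): 171.3 × 2263.0 = 387652 J
q5 (heat steam 100.0→110.8 °C): 171.3 × 1.96 × 10.8 = 3626 J
Total: 1100 + 57043 + 71090 + 387652 + 3626 = 520511 J = 521 kJ

q = 521 kJ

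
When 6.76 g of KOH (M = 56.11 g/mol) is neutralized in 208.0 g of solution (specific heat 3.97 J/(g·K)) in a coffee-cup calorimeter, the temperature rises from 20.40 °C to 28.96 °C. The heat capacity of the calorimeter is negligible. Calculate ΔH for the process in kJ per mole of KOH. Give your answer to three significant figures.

ΔH = -58.7 kJ/mol

|ΔT| = |28.96 − 20.40| = 8.56 °C
|q_surr| = (208.0 × 3.97) × 8.56 = 825.76 × 8.56 = 7069 J
n(KOH) = 6.76 / 56.11 = 0.1205 mol
Temperature rose, so q_rxn = −|q_surr| = -7.069 kJ
ΔH = q_rxn / n = -58.66 kJ/mol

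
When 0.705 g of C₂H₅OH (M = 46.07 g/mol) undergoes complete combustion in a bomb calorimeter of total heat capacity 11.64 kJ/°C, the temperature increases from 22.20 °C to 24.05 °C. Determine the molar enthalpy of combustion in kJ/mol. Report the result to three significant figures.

ΔT = 24.05 − 22.20 = 1.85 °C
q_cal = C_cal × ΔT = 11.64 × 1.85 = 21.534 kJ
n = 0.705 / 46.07 = 0.01530 mol
q_rxn = −q_cal = -21.534 kJ
ΔH = -21.534 / 0.01530 = -1407 kJ/mol

ΔH = -1410 kJ/mol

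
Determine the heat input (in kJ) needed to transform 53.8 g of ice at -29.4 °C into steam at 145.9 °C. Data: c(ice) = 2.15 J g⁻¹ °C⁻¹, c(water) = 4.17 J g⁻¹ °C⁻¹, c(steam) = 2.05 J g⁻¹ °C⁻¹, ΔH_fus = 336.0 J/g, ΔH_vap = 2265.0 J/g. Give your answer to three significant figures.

q = 171 kJ

q1 (heat ice -29.4→0.0 °C): 53.8 × 2.15 × 29.4 = 3401 J
q2 (melt at 0 °C): 53.8 × 336.0 = 18077 J
q3 (heat water 0.0→100.0 °C): 53.8 × 4.17 × 100.0 = 22435 J
q4 (vaporize at 100 °C): 53.8 × 2265.0 = 121857 J
q5 (heat steam 100.0→145.9 °C): 53.8 × 2.05 × 45.9 = 5062 J
Total: 3401 + 18077 + 22435 + 121857 + 5062 = 170832 J = 171 kJ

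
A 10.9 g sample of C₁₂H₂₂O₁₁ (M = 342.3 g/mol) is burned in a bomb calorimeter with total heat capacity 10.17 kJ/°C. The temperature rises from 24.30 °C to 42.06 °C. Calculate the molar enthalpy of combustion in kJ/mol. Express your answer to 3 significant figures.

ΔH = -5670 kJ/mol

ΔT = 42.06 − 24.30 = 17.76 °C
q_cal = C_cal × ΔT = 10.17 × 17.76 = 180.6192 kJ
n = 10.9 / 342.3 = 0.03184 mol
q_rxn = −q_cal = -180.6192 kJ
ΔH = -180.6192 / 0.03184 = -5673 kJ/mol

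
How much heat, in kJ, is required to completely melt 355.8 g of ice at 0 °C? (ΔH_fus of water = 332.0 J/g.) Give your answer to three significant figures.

q = m × ΔH_fus = 355.8 × 332.0 = 118100 J = 118 kJ

q = 118 kJ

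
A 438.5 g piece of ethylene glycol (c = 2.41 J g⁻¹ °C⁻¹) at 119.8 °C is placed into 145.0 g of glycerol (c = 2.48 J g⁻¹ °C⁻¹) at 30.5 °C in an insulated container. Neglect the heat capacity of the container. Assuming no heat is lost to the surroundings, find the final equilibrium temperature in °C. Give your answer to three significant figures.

T_f = 97.1 °C

Heat lost by ethylene glycol = heat gained by glycerol.
(438.5)(2.41)(119.8 − T) = (145.0)(2.48)(T − 30.5)
1056.785 (119.8 − T) = 359.6 (T − 30.5)
126600 − 1056.785 T = 359.6 T − 10968
137568 = 1416.385 T
T = 97.13 °C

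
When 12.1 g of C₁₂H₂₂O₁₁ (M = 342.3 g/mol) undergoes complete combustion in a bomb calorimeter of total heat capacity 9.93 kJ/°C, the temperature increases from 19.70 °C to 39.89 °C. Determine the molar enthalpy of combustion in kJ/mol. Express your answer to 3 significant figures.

ΔH = -5670 kJ/mol

ΔT = 39.89 − 19.70 = 20.19 °C
q_cal = C_cal × ΔT = 9.93 × 20.19 = 200.4867 kJ
n = 12.1 / 342.3 = 0.03535 mol
q_rxn = −q_cal = -200.4867 kJ
ΔH = -200.4867 / 0.03535 = -5671 kJ/mol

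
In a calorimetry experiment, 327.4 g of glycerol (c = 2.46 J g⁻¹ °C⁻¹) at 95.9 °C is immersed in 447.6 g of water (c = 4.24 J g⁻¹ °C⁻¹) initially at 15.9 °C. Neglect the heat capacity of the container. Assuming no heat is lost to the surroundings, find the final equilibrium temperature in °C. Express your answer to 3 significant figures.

Heat lost by glycerol = heat gained by water.
(327.4)(2.46)(95.9 − T) = (447.6)(4.24)(T − 15.9)
805.404 (95.9 − T) = 1897.824 (T − 15.9)
77238 − 805.404 T = 1897.824 T − 30175
107413 = 2703.228 T
T = 39.74 °C

T_f = 39.7 °C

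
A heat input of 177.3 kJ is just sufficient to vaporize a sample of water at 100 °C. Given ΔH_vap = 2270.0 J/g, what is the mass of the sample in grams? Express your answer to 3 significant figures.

m = q / ΔH_vap = 177300 J / 2270.0 J/g = 78.1 g

m = 78.1 g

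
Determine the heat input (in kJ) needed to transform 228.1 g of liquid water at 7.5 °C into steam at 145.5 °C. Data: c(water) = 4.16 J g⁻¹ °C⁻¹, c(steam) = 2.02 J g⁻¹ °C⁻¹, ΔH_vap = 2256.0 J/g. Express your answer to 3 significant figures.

q = 623 kJ

q1 (heat water 7.5→100.0 °C): 228.1 × 4.16 × 92.5 = 87773 J
q2 (vaporize at 100 °C): 228.1 × 2256.0 = 514594 J
q3 (heat steam 100.0→145.5 °C): 228.1 × 2.02 × 45.5 = 20965 J
Total: 87773 + 514594 + 20965 = 623332 J = 623 kJ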